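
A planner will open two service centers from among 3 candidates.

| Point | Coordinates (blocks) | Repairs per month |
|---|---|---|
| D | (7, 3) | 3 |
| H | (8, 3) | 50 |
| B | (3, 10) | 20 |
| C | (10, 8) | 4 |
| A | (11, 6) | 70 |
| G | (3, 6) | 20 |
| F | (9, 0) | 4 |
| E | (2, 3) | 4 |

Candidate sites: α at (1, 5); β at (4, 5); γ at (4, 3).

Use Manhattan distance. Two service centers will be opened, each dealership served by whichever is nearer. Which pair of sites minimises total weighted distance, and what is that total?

Evaluate every pair (each demand assigned to the nearer of the two):
  {β, γ}: total = 1005
  {α, β}: total = 1123
  {α, γ}: total = 1193
Best pair: {β, γ} with total 1005.

{β, γ}, total 1005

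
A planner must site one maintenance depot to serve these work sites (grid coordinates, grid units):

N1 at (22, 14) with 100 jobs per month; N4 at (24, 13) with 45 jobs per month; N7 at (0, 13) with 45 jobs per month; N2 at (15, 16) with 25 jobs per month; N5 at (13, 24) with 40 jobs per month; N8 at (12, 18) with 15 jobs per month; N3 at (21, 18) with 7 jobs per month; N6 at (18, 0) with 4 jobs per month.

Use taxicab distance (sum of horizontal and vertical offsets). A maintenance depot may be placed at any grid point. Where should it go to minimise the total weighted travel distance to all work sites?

Manhattan distance separates: Σwᵢ(|x−xᵢ|+|y−yᵢ|) = Σwᵢ|x−xᵢ| + Σwᵢ|y−yᵢ|, so x and y are optimised independently as 1-D weighted medians.
Total weight W = 281; half = 140.5.
x-coordinate, sorted with cumulative weight:
  x=0 (N7, w=45) cum 45
  x=12 (N8, w=15) cum 60
  x=13 (N5, w=40) cum 100
  x=15 (N2, w=25) cum 125
  x=18 (N6, w=4) cum 129
  x=21 (N3, w=7) cum 136
  x=22 (N1, w=100) cum 236  ← median
  x=24 (N4, w=45) cum 281
⇒ x* = 22
y-coordinate, sorted with cumulative weight:
  y=0 (N6, w=4) cum 4
  y=13 (N4, w=45) cum 49
  y=13 (N7, w=45) cum 94
  y=14 (N1, w=100) cum 194  ← median
  y=16 (N2, w=25) cum 219
  y=18 (N8, w=15) cum 234
  y=18 (N3, w=7) cum 241
  y=24 (N5, w=40) cum 281
⇒ y* = 14

(22, 14)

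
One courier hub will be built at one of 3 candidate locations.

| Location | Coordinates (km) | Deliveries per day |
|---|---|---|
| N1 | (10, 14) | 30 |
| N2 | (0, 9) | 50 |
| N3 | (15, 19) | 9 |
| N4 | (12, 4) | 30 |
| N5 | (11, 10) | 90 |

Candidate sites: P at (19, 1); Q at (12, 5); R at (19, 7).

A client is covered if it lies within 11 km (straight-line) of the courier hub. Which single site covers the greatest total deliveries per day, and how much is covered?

Coverage radius r = 11 km; a point is covered iff (Δx)²+(Δy)² ≤ 11² = 121.
  P (19, 1): covers {N4} → 30
  Q (12, 5): covers {N1, N4, N5} → 150
  R (19, 7): covers {N4, N5} → 120
Maximum coverage at Q: 150 deliveries per day.

Q, covering 150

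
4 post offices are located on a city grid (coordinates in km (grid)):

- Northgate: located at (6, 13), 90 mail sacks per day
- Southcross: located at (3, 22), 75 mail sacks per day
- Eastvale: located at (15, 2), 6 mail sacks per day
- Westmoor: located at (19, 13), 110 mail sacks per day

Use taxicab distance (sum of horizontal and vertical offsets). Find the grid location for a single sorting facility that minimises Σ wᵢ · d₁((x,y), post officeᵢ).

Manhattan distance separates: Σwᵢ(|x−xᵢ|+|y−yᵢ|) = Σwᵢ|x−xᵢ| + Σwᵢ|y−yᵢ|, so x and y are optimised independently as 1-D weighted medians.
Total weight W = 281; half = 140.5.
x-coordinate, sorted with cumulative weight:
  x=3 (Southcross, w=75) cum 75
  x=6 (Northgate, w=90) cum 165  ← median
  x=15 (Eastvale, w=6) cum 171
  x=19 (Westmoor, w=110) cum 281
⇒ x* = 6
y-coordinate, sorted with cumulative weight:
  y=2 (Eastvale, w=6) cum 6
  y=13 (Northgate, w=90) cum 96
  y=13 (Westmoor, w=110) cum 206  ← median
  y=22 (Southcross, w=75) cum 281
⇒ y* = 13

(6, 13)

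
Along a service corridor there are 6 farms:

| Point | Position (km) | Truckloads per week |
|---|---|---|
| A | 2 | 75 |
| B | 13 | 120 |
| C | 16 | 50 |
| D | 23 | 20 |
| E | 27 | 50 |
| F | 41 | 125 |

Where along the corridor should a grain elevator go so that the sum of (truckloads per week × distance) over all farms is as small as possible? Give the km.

For a sum of weighted absolute distances on a line, the optimum is the weighted median (not the mean). Total weight W = 440; half-weight = 220.
Sort by position and accumulate weight:
  km 2 (A, w=75) → cum 75
  km 13 (B, w=120) → cum 195
  km 16 (C, w=50) → cum 245  ≥ 220 → median here
  km 23 (D, w=20) → cum 265
  km 27 (E, w=50) → cum 315
  km 41 (F, w=125) → cum 440
Optimal location: km 16.

x = 16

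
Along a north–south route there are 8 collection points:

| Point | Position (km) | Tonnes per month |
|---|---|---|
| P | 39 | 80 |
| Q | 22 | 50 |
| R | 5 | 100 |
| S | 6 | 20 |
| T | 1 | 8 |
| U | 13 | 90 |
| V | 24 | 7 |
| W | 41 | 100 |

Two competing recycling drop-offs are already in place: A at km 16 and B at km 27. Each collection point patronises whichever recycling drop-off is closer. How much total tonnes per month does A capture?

The indifferent point is the midpoint (16+27)/2 = 21.5; collection points left of it (closer to A at 16) go to A, those right go to B.
  T at 1 (w=8) → A
  R at 5 (w=100) → A
  S at 6 (w=20) → A
  U at 13 (w=90) → A
  Q at 22 (w=50) → B
  V at 24 (w=7) → B
  P at 39 (w=80) → B
  W at 41 (w=100) → B
A captures 218; B captures 237.

218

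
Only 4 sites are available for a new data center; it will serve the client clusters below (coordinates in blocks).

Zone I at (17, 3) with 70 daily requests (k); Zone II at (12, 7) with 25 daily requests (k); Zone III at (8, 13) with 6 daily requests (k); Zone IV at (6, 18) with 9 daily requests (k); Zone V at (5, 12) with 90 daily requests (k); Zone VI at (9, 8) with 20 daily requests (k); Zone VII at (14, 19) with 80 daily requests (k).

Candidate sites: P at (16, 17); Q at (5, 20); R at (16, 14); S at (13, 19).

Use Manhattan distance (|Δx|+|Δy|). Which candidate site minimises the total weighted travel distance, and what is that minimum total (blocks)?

R, total 3285 blocks

Total weighted distance at each candidate:
  P (16, 17): total = 3651
  Q (5, 20): total = 4457
  R (16, 14): total = 3285
  S (13, 19): total = 3593
Minimum is at R with total 3285 blocks.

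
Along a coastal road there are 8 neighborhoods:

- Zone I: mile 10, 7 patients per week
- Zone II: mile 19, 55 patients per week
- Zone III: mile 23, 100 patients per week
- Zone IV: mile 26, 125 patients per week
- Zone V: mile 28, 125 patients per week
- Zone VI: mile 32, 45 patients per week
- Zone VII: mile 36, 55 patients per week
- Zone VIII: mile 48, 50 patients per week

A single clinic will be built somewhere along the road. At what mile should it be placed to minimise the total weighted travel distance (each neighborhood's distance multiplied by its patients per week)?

For a sum of weighted absolute distances on a line, the optimum is the weighted median (not the mean). Total weight W = 562; half-weight = 281.
Sort by position and accumulate weight:
  mile 10 (Zone I, w=7) → cum 7
  mile 19 (Zone II, w=55) → cum 62
  mile 23 (Zone III, w=100) → cum 162
  mile 26 (Zone IV, w=125) → cum 287  ≥ 281 → median here
  mile 28 (Zone V, w=125) → cum 412
  mile 32 (Zone VI, w=45) → cum 457
  mile 36 (Zone VII, w=55) → cum 512
  mile 48 (Zone VIII, w=50) → cum 562
Optimal location: mile 26.

x = 26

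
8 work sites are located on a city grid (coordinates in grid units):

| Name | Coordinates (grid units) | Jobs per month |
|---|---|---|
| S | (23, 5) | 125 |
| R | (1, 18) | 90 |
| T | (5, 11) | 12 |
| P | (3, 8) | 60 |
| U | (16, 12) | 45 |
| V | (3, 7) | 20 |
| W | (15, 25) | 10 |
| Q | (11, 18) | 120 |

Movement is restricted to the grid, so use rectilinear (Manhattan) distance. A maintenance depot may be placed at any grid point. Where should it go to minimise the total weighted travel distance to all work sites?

(11, 12)

Manhattan distance separates: Σwᵢ(|x−xᵢ|+|y−yᵢ|) = Σwᵢ|x−xᵢ| + Σwᵢ|y−yᵢ|, so x and y are optimised independently as 1-D weighted medians.
Total weight W = 482; half = 241.
x-coordinate, sorted with cumulative weight:
  x=1 (R, w=90) cum 90
  x=3 (P, w=60) cum 150
  x=3 (V, w=20) cum 170
  x=5 (T, w=12) cum 182
  x=11 (Q, w=120) cum 302  ← median
  x=15 (W, w=10) cum 312
  x=16 (U, w=45) cum 357
  x=23 (S, w=125) cum 482
⇒ x* = 11
y-coordinate, sorted with cumulative weight:
  y=5 (S, w=125) cum 125
  y=7 (V, w=20) cum 145
  y=8 (P, w=60) cum 205
  y=11 (T, w=12) cum 217
  y=12 (U, w=45) cum 262  ← median
  y=18 (R, w=90) cum 352
  y=18 (Q, w=120) cum 472
  y=25 (W, w=10) cum 482
⇒ y* = 12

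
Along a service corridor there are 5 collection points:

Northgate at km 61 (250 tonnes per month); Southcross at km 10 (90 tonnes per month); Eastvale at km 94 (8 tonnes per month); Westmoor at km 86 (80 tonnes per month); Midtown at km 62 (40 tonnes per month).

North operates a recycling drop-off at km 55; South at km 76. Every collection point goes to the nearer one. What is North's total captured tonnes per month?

The indifferent point is the midpoint (55+76)/2 = 65.5; collection points left of it (closer to North at 55) go to North, those right go to South.
  Southcross at 10 (w=90) → North
  Northgate at 61 (w=250) → North
  Midtown at 62 (w=40) → North
  Westmoor at 86 (w=80) → South
  Eastvale at 94 (w=8) → South
North captures 380; South captures 88.

380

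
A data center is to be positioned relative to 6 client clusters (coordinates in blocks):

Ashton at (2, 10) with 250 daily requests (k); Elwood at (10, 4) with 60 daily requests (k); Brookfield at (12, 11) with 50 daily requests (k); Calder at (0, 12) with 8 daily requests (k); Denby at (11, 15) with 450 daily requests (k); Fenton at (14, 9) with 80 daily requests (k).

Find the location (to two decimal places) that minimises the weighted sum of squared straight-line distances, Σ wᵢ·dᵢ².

(8.65, 12.09)

The minimiser of Σwᵢ‖p−pᵢ‖² is the weighted centroid p* = (Σwᵢpᵢ)/(Σwᵢ).
Σwᵢ = 898.
Σwᵢxᵢ = 250·2 + 60·10 + 50·12 + 8·0 + 450·11 + 80·14 = 7770.
Σwᵢyᵢ = 250·10 + 60·4 + 50·11 + 8·12 + 450·15 + 80·9 = 10856.
x* = 7770/898 = 8.65, y* = 10856/898 = 12.09.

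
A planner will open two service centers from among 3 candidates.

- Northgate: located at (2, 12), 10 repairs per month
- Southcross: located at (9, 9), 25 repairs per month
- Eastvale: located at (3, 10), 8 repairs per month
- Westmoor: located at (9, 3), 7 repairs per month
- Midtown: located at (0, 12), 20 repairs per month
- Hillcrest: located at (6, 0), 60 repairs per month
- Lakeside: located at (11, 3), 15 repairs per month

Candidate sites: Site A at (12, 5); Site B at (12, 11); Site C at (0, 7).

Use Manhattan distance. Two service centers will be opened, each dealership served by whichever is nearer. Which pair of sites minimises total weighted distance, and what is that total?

{Site A, Site C}, total 1133

Evaluate every pair (each demand assigned to the nearer of the two):
  {Site A, Site C}: total = 1133
  {Site A, Site B}: total = 1315
  {Site B, Site C}: total = 1335
Best pair: {Site A, Site C} with total 1133.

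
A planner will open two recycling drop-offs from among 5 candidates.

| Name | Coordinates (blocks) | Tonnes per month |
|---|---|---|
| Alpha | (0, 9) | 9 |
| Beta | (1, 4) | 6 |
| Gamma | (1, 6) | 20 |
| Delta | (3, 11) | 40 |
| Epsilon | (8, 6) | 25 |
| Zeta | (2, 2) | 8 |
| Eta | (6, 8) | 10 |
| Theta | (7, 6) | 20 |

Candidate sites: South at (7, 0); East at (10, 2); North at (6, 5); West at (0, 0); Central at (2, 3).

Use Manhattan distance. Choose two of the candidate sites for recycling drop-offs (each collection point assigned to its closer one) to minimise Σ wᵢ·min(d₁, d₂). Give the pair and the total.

Evaluate every pair (each demand assigned to the nearer of the two):
  {North, Central}: total = 677
  {North, West}: total = 768
  {South, North}: total = 807
  {East, North}: total = 807
  {East, Central}: total = 912
  {South, Central}: total = 917
  {West, Central}: total = 1007
  {South, West}: total = 1228
  {East, West}: total = 1233
  {South, East}: total = 1460
Best pair: {North, Central} with total 677.

{North, Central}, total 677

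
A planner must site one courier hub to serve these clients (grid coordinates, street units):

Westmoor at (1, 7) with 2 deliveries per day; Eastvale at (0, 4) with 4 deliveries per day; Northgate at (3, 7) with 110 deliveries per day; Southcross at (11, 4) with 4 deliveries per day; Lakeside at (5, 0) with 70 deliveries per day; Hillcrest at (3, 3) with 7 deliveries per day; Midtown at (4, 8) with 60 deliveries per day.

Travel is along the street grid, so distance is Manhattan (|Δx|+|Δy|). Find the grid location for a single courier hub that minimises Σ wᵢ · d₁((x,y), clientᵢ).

Manhattan distance separates: Σwᵢ(|x−xᵢ|+|y−yᵢ|) = Σwᵢ|x−xᵢ| + Σwᵢ|y−yᵢ|, so x and y are optimised independently as 1-D weighted medians.
Total weight W = 257; half = 128.5.
x-coordinate, sorted with cumulative weight:
  x=0 (Eastvale, w=4) cum 4
  x=1 (Westmoor, w=2) cum 6
  x=3 (Northgate, w=110) cum 116
  x=3 (Hillcrest, w=7) cum 123
  x=4 (Midtown, w=60) cum 183  ← median
  x=5 (Lakeside, w=70) cum 253
  x=11 (Southcross, w=4) cum 257
⇒ x* = 4
y-coordinate, sorted with cumulative weight:
  y=0 (Lakeside, w=70) cum 70
  y=3 (Hillcrest, w=7) cum 77
  y=4 (Eastvale, w=4) cum 81
  y=4 (Southcross, w=4) cum 85
  y=7 (Westmoor, w=2) cum 87
  y=7 (Northgate, w=110) cum 197  ← median
  y=8 (Midtown, w=60) cum 257
⇒ y* = 7

(4, 7)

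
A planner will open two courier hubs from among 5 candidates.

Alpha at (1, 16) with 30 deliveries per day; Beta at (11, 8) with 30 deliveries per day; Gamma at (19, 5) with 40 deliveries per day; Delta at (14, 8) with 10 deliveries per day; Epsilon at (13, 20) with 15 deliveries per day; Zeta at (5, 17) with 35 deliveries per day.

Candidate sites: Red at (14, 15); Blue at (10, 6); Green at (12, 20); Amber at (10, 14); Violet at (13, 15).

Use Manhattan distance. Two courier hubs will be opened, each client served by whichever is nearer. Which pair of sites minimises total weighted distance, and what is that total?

{Blue, Amber}, total 1295

Evaluate every pair (each demand assigned to the nearer of the two):
  {Blue, Amber}: total = 1295
  {Blue, Green}: total = 1365
  {Blue, Violet}: total = 1365
  {Red, Blue}: total = 1445
  {Red, Amber}: total = 1580
  {Amber, Violet}: total = 1615
  {Green, Amber}: total = 1655
  {Green, Violet}: total = 1745
  {Red, Green}: total = 1755
  {Red, Violet}: total = 1755
Best pair: {Blue, Amber} with total 1295.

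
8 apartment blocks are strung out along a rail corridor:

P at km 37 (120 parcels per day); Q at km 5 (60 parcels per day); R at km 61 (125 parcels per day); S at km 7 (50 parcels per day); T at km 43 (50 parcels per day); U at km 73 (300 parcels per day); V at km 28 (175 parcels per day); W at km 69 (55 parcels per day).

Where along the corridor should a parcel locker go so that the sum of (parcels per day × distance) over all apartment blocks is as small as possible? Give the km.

x = 61

For a sum of weighted absolute distances on a line, the optimum is the weighted median (not the mean). Total weight W = 935; half-weight = 467.5.
Sort by position and accumulate weight:
  km 5 (Q, w=60) → cum 60
  km 7 (S, w=50) → cum 110
  km 28 (V, w=175) → cum 285
  km 37 (P, w=120) → cum 405
  km 43 (T, w=50) → cum 455
  km 61 (R, w=125) → cum 580  ≥ 467.5 → median here
  km 69 (W, w=55) → cum 635
  km 73 (U, w=300) → cum 935
Optimal location: km 61.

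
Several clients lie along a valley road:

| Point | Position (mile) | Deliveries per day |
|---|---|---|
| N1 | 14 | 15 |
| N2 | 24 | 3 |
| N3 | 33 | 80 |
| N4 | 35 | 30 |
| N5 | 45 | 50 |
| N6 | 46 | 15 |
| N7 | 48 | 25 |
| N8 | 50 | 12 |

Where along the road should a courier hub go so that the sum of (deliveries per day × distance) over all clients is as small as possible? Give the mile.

x = 35

For a sum of weighted absolute distances on a line, the optimum is the weighted median (not the mean). Total weight W = 230; half-weight = 115.
Sort by position and accumulate weight:
  mile 14 (N1, w=15) → cum 15
  mile 24 (N2, w=3) → cum 18
  mile 33 (N3, w=80) → cum 98
  mile 35 (N4, w=30) → cum 128  ≥ 115 → median here
  mile 45 (N5, w=50) → cum 178
  mile 46 (N6, w=15) → cum 193
  mile 48 (N7, w=25) → cum 218
  mile 50 (N8, w=12) → cum 230
Optimal location: mile 35.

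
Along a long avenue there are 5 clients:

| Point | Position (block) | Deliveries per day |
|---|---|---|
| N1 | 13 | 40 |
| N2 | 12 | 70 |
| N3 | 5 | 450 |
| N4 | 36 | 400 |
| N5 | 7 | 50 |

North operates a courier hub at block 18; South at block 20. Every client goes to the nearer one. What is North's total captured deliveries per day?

The indifferent point is the midpoint (18+20)/2 = 19; clients left of it (closer to North at 18) go to North, those right go to South.
  N3 at 5 (w=450) → North
  N5 at 7 (w=50) → North
  N2 at 12 (w=70) → North
  N1 at 13 (w=40) → North
  N4 at 36 (w=400) → South
North captures 610; South captures 400.

610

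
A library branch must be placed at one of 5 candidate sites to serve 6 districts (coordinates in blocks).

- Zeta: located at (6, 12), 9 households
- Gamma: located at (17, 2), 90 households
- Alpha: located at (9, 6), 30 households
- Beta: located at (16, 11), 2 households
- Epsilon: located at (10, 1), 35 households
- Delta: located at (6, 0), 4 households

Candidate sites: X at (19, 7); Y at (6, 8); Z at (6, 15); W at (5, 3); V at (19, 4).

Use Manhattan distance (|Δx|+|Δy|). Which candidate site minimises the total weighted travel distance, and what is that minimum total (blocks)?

V, total 1417 blocks

Total weighted distance at each candidate:
  X (19, 7): total = 1741
  Y (6, 8): total = 2159
  Z (6, 15): total = 3265
  W (5, 3): total = 1769
  V (19, 4): total = 1417
Minimum is at V with total 1417 blocks.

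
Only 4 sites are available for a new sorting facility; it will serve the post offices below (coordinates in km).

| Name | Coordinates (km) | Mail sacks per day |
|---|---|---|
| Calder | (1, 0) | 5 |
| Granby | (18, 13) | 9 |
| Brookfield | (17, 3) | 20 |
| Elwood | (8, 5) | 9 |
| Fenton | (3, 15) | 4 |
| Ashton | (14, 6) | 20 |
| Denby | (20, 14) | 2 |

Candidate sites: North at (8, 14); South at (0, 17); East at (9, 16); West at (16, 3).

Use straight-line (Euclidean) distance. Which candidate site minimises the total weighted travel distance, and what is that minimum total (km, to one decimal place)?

West, total 428.8 km

Total weighted distance at each candidate:
  North (8, 14): total = 778.4
  South (0, 17): total = 1232.3
  East (9, 16): total = 849.8
  West (16, 3): total = 428.8
Minimum is at West with total 428.8 km.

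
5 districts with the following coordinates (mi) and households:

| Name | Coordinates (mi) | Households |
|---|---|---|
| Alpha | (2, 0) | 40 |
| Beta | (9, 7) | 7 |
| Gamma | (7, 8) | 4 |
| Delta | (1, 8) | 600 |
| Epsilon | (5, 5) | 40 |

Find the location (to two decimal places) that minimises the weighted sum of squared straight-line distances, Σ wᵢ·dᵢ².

The minimiser of Σwᵢ‖p−pᵢ‖² is the weighted centroid p* = (Σwᵢpᵢ)/(Σwᵢ).
Σwᵢ = 691.
Σwᵢxᵢ = 40·2 + 7·9 + 4·7 + 600·1 + 40·5 = 971.
Σwᵢyᵢ = 40·0 + 7·7 + 4·8 + 600·8 + 40·5 = 5081.
x* = 971/691 = 1.41, y* = 5081/691 = 7.35.

(1.41, 7.35)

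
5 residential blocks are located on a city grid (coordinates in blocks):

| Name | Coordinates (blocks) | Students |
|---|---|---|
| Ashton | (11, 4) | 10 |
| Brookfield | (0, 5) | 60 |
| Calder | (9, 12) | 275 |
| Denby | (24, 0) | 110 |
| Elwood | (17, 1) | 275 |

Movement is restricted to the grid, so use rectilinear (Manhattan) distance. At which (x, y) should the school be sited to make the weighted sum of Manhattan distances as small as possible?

(17, 1)

Manhattan distance separates: Σwᵢ(|x−xᵢ|+|y−yᵢ|) = Σwᵢ|x−xᵢ| + Σwᵢ|y−yᵢ|, so x and y are optimised independently as 1-D weighted medians.
Total weight W = 730; half = 365.
x-coordinate, sorted with cumulative weight:
  x=0 (Brookfield, w=60) cum 60
  x=9 (Calder, w=275) cum 335
  x=11 (Ashton, w=10) cum 345
  x=17 (Elwood, w=275) cum 620  ← median
  x=24 (Denby, w=110) cum 730
⇒ x* = 17
y-coordinate, sorted with cumulative weight:
  y=0 (Denby, w=110) cum 110
  y=1 (Elwood, w=275) cum 385  ← median
  y=4 (Ashton, w=10) cum 395
  y=5 (Brookfield, w=60) cum 455
  y=12 (Calder, w=275) cum 730
⇒ y* = 1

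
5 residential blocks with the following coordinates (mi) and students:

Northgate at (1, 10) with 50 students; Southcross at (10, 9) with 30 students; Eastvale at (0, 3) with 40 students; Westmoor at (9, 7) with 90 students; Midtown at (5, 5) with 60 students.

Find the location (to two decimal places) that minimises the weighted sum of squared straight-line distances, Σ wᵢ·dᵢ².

(5.41, 6.74)

The minimiser of Σwᵢ‖p−pᵢ‖² is the weighted centroid p* = (Σwᵢpᵢ)/(Σwᵢ).
Σwᵢ = 270.
Σwᵢxᵢ = 50·1 + 30·10 + 40·0 + 90·9 + 60·5 = 1460.
Σwᵢyᵢ = 50·10 + 30·9 + 40·3 + 90·7 + 60·5 = 1820.
x* = 1460/270 = 5.41, y* = 1820/270 = 6.74.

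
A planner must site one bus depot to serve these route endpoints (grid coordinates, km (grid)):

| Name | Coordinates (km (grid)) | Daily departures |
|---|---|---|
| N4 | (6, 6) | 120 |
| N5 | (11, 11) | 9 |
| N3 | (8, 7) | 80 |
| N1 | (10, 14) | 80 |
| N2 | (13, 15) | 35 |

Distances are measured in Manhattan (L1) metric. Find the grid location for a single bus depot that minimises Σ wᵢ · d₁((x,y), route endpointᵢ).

(8, 7)

Manhattan distance separates: Σwᵢ(|x−xᵢ|+|y−yᵢ|) = Σwᵢ|x−xᵢ| + Σwᵢ|y−yᵢ|, so x and y are optimised independently as 1-D weighted medians.
Total weight W = 324; half = 162.
x-coordinate, sorted with cumulative weight:
  x=6 (N4, w=120) cum 120
  x=8 (N3, w=80) cum 200  ← median
  x=10 (N1, w=80) cum 280
  x=11 (N5, w=9) cum 289
  x=13 (N2, w=35) cum 324
⇒ x* = 8
y-coordinate, sorted with cumulative weight:
  y=6 (N4, w=120) cum 120
  y=7 (N3, w=80) cum 200  ← median
  y=11 (N5, w=9) cum 209
  y=14 (N1, w=80) cum 289
  y=15 (N2, w=35) cum 324
⇒ y* = 7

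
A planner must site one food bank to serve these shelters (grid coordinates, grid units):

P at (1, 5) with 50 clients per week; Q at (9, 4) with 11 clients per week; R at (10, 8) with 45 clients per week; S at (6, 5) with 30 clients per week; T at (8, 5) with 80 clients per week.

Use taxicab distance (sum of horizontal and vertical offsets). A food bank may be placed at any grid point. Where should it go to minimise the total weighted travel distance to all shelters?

Manhattan distance separates: Σwᵢ(|x−xᵢ|+|y−yᵢ|) = Σwᵢ|x−xᵢ| + Σwᵢ|y−yᵢ|, so x and y are optimised independently as 1-D weighted medians.
Total weight W = 216; half = 108.
x-coordinate, sorted with cumulative weight:
  x=1 (P, w=50) cum 50
  x=6 (S, w=30) cum 80
  x=8 (T, w=80) cum 160  ← median
  x=9 (Q, w=11) cum 171
  x=10 (R, w=45) cum 216
⇒ x* = 8
y-coordinate, sorted with cumulative weight:
  y=4 (Q, w=11) cum 11
  y=5 (P, w=50) cum 61
  y=5 (S, w=30) cum 91
  y=5 (T, w=80) cum 171  ← median
  y=8 (R, w=45) cum 216
⇒ y* = 5

(8, 5)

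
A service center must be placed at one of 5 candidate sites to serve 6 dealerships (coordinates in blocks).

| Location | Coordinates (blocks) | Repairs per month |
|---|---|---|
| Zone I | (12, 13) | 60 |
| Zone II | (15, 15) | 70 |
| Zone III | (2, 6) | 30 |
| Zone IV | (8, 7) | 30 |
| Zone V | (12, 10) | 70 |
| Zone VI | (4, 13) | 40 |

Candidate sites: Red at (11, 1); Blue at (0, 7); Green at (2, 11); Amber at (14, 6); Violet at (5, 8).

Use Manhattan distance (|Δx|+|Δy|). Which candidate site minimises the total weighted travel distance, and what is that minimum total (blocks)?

Amber, total 2910 blocks

Total weighted distance at each candidate:
  Red (11, 1): total = 4190
  Blue (0, 7): total = 4470
  Green (2, 11): total = 3290
  Amber (14, 6): total = 2910
  Violet (5, 8): total = 3050
Minimum is at Amber with total 2910 blocks.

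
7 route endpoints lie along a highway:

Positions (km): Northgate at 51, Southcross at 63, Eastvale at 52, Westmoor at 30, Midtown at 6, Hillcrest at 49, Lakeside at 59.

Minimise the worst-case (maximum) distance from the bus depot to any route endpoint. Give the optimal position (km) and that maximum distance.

The 1-center on a line is the midpoint of the two extreme points: leftmost at 6, rightmost at 63.
Optimal location = (6 + 63)/2 = 34.5; maximum distance = (63 − 6)/2 = 28.5.

location 34.5, max distance 28.5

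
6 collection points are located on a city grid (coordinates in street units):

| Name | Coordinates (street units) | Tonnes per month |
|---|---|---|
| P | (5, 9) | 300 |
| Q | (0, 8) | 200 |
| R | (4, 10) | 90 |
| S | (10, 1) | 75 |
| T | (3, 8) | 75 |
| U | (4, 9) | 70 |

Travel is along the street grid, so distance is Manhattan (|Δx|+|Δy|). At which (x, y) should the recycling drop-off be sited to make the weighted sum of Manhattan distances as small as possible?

Manhattan distance separates: Σwᵢ(|x−xᵢ|+|y−yᵢ|) = Σwᵢ|x−xᵢ| + Σwᵢ|y−yᵢ|, so x and y are optimised independently as 1-D weighted medians.
Total weight W = 810; half = 405.
x-coordinate, sorted with cumulative weight:
  x=0 (Q, w=200) cum 200
  x=3 (T, w=75) cum 275
  x=4 (R, w=90) cum 365
  x=4 (U, w=70) cum 435  ← median
  x=5 (P, w=300) cum 735
  x=10 (S, w=75) cum 810
⇒ x* = 4
y-coordinate, sorted with cumulative weight:
  y=1 (S, w=75) cum 75
  y=8 (Q, w=200) cum 275
  y=8 (T, w=75) cum 350
  y=9 (P, w=300) cum 650  ← median
  y=9 (U, w=70) cum 720
  y=10 (R, w=90) cum 810
⇒ y* = 9

(4, 9)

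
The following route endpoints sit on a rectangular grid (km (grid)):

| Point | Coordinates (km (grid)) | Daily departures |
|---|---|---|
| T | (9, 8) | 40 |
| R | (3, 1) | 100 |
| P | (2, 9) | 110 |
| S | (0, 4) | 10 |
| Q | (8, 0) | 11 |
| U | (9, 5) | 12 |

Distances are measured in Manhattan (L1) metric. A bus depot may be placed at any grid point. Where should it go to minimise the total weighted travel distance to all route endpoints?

(3, 8)

Manhattan distance separates: Σwᵢ(|x−xᵢ|+|y−yᵢ|) = Σwᵢ|x−xᵢ| + Σwᵢ|y−yᵢ|, so x and y are optimised independently as 1-D weighted medians.
Total weight W = 283; half = 141.5.
x-coordinate, sorted with cumulative weight:
  x=0 (S, w=10) cum 10
  x=2 (P, w=110) cum 120
  x=3 (R, w=100) cum 220  ← median
  x=8 (Q, w=11) cum 231
  x=9 (T, w=40) cum 271
  x=9 (U, w=12) cum 283
⇒ x* = 3
y-coordinate, sorted with cumulative weight:
  y=0 (Q, w=11) cum 11
  y=1 (R, w=100) cum 111
  y=4 (S, w=10) cum 121
  y=5 (U, w=12) cum 133
  y=8 (T, w=40) cum 173  ← median
  y=9 (P, w=110) cum 283
⇒ y* = 8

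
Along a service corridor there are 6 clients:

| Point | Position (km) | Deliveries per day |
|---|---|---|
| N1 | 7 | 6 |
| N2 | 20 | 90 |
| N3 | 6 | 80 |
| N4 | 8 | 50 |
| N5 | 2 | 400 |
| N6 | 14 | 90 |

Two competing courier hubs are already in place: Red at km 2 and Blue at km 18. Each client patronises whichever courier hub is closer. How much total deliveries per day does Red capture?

536

The indifferent point is the midpoint (2+18)/2 = 10; clients left of it (closer to Red at 2) go to Red, those right go to Blue.
  N5 at 2 (w=400) → Red
  N3 at 6 (w=80) → Red
  N1 at 7 (w=6) → Red
  N4 at 8 (w=50) → Red
  N6 at 14 (w=90) → Blue
  N2 at 20 (w=90) → Blue
Red captures 536; Blue captures 180.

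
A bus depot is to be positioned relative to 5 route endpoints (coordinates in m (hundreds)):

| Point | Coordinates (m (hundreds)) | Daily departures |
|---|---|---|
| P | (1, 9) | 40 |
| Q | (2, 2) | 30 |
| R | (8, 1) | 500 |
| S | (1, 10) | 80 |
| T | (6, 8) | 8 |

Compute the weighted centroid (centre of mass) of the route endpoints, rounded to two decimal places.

(6.43, 2.71)

The minimiser of Σwᵢ‖p−pᵢ‖² is the weighted centroid p* = (Σwᵢpᵢ)/(Σwᵢ).
Σwᵢ = 658.
Σwᵢxᵢ = 40·1 + 30·2 + 500·8 + 80·1 + 8·6 = 4228.
Σwᵢyᵢ = 40·9 + 30·2 + 500·1 + 80·10 + 8·8 = 1784.
x* = 4228/658 = 6.43, y* = 1784/658 = 2.71.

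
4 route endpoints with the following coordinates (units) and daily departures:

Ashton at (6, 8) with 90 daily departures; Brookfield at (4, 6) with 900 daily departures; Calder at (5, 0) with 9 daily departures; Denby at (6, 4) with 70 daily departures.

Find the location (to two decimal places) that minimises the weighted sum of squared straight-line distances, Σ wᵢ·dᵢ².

The minimiser of Σwᵢ‖p−pᵢ‖² is the weighted centroid p* = (Σwᵢpᵢ)/(Σwᵢ).
Σwᵢ = 1069.
Σwᵢxᵢ = 90·6 + 900·4 + 9·5 + 70·6 = 4605.
Σwᵢyᵢ = 90·8 + 900·6 + 9·0 + 70·4 = 6400.
x* = 4605/1069 = 4.31, y* = 6400/1069 = 5.99.

(4.31, 5.99)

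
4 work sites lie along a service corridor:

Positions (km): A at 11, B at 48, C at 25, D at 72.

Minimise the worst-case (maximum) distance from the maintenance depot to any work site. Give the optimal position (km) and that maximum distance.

The 1-center on a line is the midpoint of the two extreme points: leftmost at 11, rightmost at 72.
Optimal location = (11 + 72)/2 = 41.5; maximum distance = (72 − 11)/2 = 30.5.

location 41.5, max distance 30.5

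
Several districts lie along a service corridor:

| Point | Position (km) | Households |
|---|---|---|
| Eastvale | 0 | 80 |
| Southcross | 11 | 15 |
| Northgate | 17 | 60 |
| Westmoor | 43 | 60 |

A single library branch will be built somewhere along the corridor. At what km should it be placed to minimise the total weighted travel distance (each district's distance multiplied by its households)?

x = 17

For a sum of weighted absolute distances on a line, the optimum is the weighted median (not the mean). Total weight W = 215; half-weight = 107.5.
Sort by position and accumulate weight:
  km 0 (Eastvale, w=80) → cum 80
  km 11 (Southcross, w=15) → cum 95
  km 17 (Northgate, w=60) → cum 155  ≥ 107.5 → median here
  km 43 (Westmoor, w=60) → cum 215
Optimal location: km 17.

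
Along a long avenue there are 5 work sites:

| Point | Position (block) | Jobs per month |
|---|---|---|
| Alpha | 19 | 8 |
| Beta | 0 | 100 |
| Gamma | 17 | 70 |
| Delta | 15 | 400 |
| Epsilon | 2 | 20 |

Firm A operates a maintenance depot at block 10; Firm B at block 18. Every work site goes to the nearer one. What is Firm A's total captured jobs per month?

120

The indifferent point is the midpoint (10+18)/2 = 14; work sites left of it (closer to Firm A at 10) go to Firm A, those right go to Firm B.
  Beta at 0 (w=100) → Firm A
  Epsilon at 2 (w=20) → Firm A
  Delta at 15 (w=400) → Firm B
  Gamma at 17 (w=70) → Firm B
  Alpha at 19 (w=8) → Firm B
Firm A captures 120; Firm B captures 478.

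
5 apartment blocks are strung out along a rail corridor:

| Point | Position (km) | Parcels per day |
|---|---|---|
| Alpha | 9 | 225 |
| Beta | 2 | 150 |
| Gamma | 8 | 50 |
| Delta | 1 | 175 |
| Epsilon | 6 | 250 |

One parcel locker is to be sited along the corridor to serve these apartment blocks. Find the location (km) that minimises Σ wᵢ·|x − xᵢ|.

For a sum of weighted absolute distances on a line, the optimum is the weighted median (not the mean). Total weight W = 850; half-weight = 425.
Sort by position and accumulate weight:
  km 1 (Delta, w=175) → cum 175
  km 2 (Beta, w=150) → cum 325
  km 6 (Epsilon, w=250) → cum 575  ≥ 425 → median here
  km 8 (Gamma, w=50) → cum 625
  km 9 (Alpha, w=225) → cum 850
Optimal location: km 6.

x = 6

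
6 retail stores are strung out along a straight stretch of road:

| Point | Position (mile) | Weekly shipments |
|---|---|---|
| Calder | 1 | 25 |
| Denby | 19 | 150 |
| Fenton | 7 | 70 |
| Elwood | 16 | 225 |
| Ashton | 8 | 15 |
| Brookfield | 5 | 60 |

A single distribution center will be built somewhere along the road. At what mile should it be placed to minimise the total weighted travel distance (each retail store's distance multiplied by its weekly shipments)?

x = 16

For a sum of weighted absolute distances on a line, the optimum is the weighted median (not the mean). Total weight W = 545; half-weight = 272.5.
Sort by position and accumulate weight:
  mile 1 (Calder, w=25) → cum 25
  mile 5 (Brookfield, w=60) → cum 85
  mile 7 (Fenton, w=70) → cum 155
  mile 8 (Ashton, w=15) → cum 170
  mile 16 (Elwood, w=225) → cum 395  ≥ 272.5 → median here
  mile 19 (Denby, w=150) → cum 545
Optimal location: mile 16.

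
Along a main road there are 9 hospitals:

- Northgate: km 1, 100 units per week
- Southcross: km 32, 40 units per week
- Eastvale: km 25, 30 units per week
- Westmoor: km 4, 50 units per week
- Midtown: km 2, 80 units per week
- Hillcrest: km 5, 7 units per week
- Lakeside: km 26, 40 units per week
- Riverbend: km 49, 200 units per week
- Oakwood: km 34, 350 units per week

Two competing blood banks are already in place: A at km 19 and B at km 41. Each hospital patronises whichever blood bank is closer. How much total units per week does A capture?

307

The indifferent point is the midpoint (19+41)/2 = 30; hospitals left of it (closer to A at 19) go to A, those right go to B.
  Northgate at 1 (w=100) → A
  Midtown at 2 (w=80) → A
  Westmoor at 4 (w=50) → A
  Hillcrest at 5 (w=7) → A
  Eastvale at 25 (w=30) → A
  Lakeside at 26 (w=40) → A
  Southcross at 32 (w=40) → B
  Oakwood at 34 (w=350) → B
  Riverbend at 49 (w=200) → B
A captures 307; B captures 590.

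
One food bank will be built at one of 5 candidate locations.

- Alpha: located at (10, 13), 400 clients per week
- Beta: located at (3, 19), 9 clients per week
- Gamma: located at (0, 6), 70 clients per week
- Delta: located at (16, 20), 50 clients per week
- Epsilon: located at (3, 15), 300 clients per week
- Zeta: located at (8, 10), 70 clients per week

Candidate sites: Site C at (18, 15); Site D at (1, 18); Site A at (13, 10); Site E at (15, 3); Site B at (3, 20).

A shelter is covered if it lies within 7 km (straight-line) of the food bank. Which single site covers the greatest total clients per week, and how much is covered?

Site A, covering 470

Coverage radius r = 7 km; a point is covered iff (Δx)²+(Δy)² ≤ 7² = 49.
  Site C (18, 15): covers {Delta} → 50
  Site D (1, 18): covers {Beta, Epsilon} → 309
  Site A (13, 10): covers {Alpha, Zeta} → 470
  Site E (15, 3): covers {none} → 0
  Site B (3, 20): covers {Beta, Epsilon} → 309
Maximum coverage at Site A: 470 clients per week.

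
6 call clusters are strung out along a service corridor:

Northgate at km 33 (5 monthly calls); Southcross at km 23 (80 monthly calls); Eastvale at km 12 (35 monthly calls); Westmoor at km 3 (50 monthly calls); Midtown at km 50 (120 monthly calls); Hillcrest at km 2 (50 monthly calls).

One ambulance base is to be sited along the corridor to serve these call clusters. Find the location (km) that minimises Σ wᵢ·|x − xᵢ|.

For a sum of weighted absolute distances on a line, the optimum is the weighted median (not the mean). Total weight W = 340; half-weight = 170.
Sort by position and accumulate weight:
  km 2 (Hillcrest, w=50) → cum 50
  km 3 (Westmoor, w=50) → cum 100
  km 12 (Eastvale, w=35) → cum 135
  km 23 (Southcross, w=80) → cum 215  ≥ 170 → median here
  km 33 (Northgate, w=5) → cum 220
  km 50 (Midtown, w=120) → cum 340
Optimal location: km 23.

x = 23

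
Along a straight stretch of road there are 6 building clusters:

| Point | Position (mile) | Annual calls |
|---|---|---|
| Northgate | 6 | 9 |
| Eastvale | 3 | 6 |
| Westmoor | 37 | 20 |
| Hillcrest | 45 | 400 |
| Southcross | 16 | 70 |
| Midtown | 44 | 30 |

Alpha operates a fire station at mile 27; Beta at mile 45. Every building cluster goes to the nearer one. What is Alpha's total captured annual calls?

85

The indifferent point is the midpoint (27+45)/2 = 36; building clusters left of it (closer to Alpha at 27) go to Alpha, those right go to Beta.
  Eastvale at 3 (w=6) → Alpha
  Northgate at 6 (w=9) → Alpha
  Southcross at 16 (w=70) → Alpha
  Westmoor at 37 (w=20) → Beta
  Midtown at 44 (w=30) → Beta
  Hillcrest at 45 (w=400) → Beta
Alpha captures 85; Beta captures 450.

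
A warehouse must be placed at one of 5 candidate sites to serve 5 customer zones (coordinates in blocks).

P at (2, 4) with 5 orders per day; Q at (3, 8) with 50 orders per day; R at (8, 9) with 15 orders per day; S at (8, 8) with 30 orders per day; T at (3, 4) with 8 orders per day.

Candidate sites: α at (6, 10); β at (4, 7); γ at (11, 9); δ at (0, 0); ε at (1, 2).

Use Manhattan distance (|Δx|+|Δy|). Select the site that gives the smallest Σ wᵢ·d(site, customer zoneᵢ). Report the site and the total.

Total weighted distance at each candidate:
  α (6, 10): total = 537
  β (4, 7): total = 397
  γ (11, 9): total = 789
  δ (0, 0): total = 1371
  ε (1, 2): total = 1047
Minimum is at β with total 397 blocks.

β, total 397 blocks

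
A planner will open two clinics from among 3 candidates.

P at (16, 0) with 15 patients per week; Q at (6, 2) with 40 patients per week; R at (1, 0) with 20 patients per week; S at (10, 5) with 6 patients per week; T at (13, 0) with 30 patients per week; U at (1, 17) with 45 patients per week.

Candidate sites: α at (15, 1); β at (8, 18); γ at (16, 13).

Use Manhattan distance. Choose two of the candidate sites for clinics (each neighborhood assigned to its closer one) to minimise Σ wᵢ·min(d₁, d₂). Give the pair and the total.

Evaluate every pair (each demand assigned to the nearer of the two):
  {α, β}: total = 1234
  {α, γ}: total = 1729
  {β, γ}: total = 2339
Best pair: {α, β} with total 1234.

{α, β}, total 1234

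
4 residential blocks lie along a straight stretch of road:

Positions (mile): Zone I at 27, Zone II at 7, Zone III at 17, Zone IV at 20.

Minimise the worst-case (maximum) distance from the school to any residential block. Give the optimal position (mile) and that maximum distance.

location 17, max distance 10

The 1-center on a line is the midpoint of the two extreme points: leftmost at 7, rightmost at 27.
Optimal location = (7 + 27)/2 = 17; maximum distance = (27 − 7)/2 = 10.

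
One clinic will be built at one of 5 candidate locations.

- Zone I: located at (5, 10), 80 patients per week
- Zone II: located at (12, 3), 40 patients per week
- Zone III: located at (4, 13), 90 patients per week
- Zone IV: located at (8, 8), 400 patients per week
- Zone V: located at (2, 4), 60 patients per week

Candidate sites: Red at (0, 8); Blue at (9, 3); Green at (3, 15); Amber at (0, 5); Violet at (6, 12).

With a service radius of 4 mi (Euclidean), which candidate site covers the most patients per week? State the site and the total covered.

Coverage radius r = 4 mi; a point is covered iff (Δx)²+(Δy)² ≤ 4² = 16.
  Red (0, 8): covers {none} → 0
  Blue (9, 3): covers {Zone II} → 40
  Green (3, 15): covers {Zone III} → 90
  Amber (0, 5): covers {Zone V} → 60
  Violet (6, 12): covers {Zone I, Zone III} → 170
Maximum coverage at Violet: 170 patients per week.

Violet, covering 170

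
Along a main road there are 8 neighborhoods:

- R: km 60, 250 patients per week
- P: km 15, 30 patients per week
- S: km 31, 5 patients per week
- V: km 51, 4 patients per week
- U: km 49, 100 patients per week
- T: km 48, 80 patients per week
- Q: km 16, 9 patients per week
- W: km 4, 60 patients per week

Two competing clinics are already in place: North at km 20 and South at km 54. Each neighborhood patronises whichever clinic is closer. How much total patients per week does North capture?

The indifferent point is the midpoint (20+54)/2 = 37; neighborhoods left of it (closer to North at 20) go to North, those right go to South.
  W at 4 (w=60) → North
  P at 15 (w=30) → North
  Q at 16 (w=9) → North
  S at 31 (w=5) → North
  T at 48 (w=80) → South
  U at 49 (w=100) → South
  V at 51 (w=4) → South
  R at 60 (w=250) → South
North captures 104; South captures 434.

104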